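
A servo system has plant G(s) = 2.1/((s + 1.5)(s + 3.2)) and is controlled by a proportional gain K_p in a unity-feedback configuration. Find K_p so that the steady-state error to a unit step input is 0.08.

Steady-state error for a unit step on this type-0 loop is 1/(1 + K_p·G(0)).
G(0) = 0.4375. Require 1/(1 + K_p·0.4375) = 0.08, so 1 + 0.4375·K_p = 12.5.
K_p = (12.5 − 1)/0.4375 = 26.3.

K_p = 26.3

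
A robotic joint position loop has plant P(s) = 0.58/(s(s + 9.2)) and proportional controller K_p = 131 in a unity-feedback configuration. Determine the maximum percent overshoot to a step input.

14.2%

Closed-loop characteristic equation: s² + 9.2s + 75.98 = 0, so ω_n = 8.717 rad/s and ζ = 9.2/(2·8.717) = 0.5277.
%OS = 100·exp(−πζ/√(1−ζ²)) = 100·exp(−π·0.5277/√0.7215) = 14.2%.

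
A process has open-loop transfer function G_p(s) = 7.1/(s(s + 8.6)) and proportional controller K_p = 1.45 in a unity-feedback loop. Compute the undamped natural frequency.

The closed-loop denominator is s(s+8.6) + 1.45·7.1 = s² + 8.6s + 10.29.
So ω_n² = 10.29 ⇒ ω_n = 3.209 rad/s, and ζ = 8.6/(2ω_n) = 1.34.

ω_n = 3.21 rad/s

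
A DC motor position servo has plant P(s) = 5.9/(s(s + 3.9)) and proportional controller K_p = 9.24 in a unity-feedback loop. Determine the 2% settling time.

T_s ≈ 2.05 s

From 1 + K_pP(s) = 0: s² + 3.9s + 54.52 = 0 ⇒ ω_n = 7.383, ζ = 0.2641.
2% settling time T_s ≈ 4/(ζω_n) = 4/1.95 = 2.05 s.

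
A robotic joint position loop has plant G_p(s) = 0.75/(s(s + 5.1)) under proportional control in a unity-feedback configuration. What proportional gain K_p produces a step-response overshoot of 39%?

K_p = 105

From %OS = 100·exp(−πζ/√(1−ζ²)) = 39%, ζ = −ln(0.39)/√(π²+ln²(0.39)) = 0.2871.
Characteristic equation s² + 5.1s + 0.75K_p = 0 gives ζ = 5.1/(2√(0.75K_p)).
Setting ζ = 0.2871: √(0.75K_p) = 5.1/(2·0.2871) = 8.882, so K_p = 78.89/0.75 = 105.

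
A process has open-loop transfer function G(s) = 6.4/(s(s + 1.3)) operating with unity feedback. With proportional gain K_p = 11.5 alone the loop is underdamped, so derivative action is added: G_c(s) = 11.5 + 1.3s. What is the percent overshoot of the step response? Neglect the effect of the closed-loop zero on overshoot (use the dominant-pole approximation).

Forward path: (11.5 + 1.3s)·6.4/(s(s+1.3)). The closed-loop characteristic equation is s² + (1.3 + 6.4·1.3)s + 6.4·11.5 = 0.
That is s² + 9.62s + 73.6 = 0, so ω_n = 8.579 rad/s and ζ = 9.62/(2·8.579) = 0.5607.
%OS = 100·exp(−πζ/√(1−ζ²)) = 11.9%.

11.9%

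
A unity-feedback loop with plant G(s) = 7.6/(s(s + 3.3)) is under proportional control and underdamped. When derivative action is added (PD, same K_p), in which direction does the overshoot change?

decrease

The derivative term adds K·K_d to the s-coefficient of the characteristic equation, raising 2ζω_n while ω_n is unchanged; ζ increases, so overshoot decreases.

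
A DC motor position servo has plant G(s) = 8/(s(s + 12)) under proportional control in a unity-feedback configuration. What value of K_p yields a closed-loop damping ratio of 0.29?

Closed-loop characteristic equation: s² + 12s + K_p·8 = 0.
So ω_n = √(8K_p) and 2ζω_n = 12, giving ζ = 12/(2√(8K_p)).
Setting ζ = 0.29: √(8K_p) = 12/(2·0.29) = 20.69, so K_p = 428.1/8 = 53.5.

K_p = 53.5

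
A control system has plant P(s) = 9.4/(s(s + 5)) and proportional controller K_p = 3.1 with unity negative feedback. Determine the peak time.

T_p = 0.657 s

Closed-loop characteristic equation: s² + 5s + 29.14 = 0, so ω_n = 5.398 rad/s and ζ = 5/(2·5.398) = 0.4631.
Damped frequency ω_d = ω_n√(1−ζ²) = 4.784 rad/s, so peak time T_p = π/ω_d = 0.657 s.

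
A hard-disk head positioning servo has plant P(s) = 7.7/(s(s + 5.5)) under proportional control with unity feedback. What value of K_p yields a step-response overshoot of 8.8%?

From %OS = 100·exp(−πζ/√(1−ζ²)) = 8.8%, ζ = −ln(0.088)/√(π²+ln²(0.088)) = 0.6119.
Characteristic equation s² + 5.5s + 7.7K_p = 0 gives ζ = 5.5/(2√(7.7K_p)).
Setting ζ = 0.6119: √(7.7K_p) = 5.5/(2·0.6119) = 4.494, so K_p = 20.2/7.7 = 2.62.

K_p = 2.62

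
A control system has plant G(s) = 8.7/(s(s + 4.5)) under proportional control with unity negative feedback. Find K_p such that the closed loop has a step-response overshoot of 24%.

From %OS = 100·exp(−πζ/√(1−ζ²)) = 24%, ζ = −ln(0.24)/√(π²+ln²(0.24)) = 0.4136.
Characteristic equation s² + 4.5s + 8.7K_p = 0 gives ζ = 4.5/(2√(8.7K_p)).
Setting ζ = 0.4136: √(8.7K_p) = 4.5/(2·0.4136) = 5.44, so K_p = 29.6/8.7 = 3.4.

K_p = 3.4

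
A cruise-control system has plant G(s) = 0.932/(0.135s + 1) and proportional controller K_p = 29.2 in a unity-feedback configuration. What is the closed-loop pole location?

Closed loop: T(s) = K_p·G/(1+K_p·G) = 27.21/(0.135s + 1 + 27.21), with pole at s = −(1 + 27.21)/0.135 = −209.

s = -209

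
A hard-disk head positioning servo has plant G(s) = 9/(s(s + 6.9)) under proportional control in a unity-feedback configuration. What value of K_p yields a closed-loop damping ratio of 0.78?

Closed-loop characteristic equation: s² + 6.9s + K_p·9 = 0.
So ω_n = √(9K_p) and 2ζω_n = 6.9, giving ζ = 6.9/(2√(9K_p)).
Setting ζ = 0.78: √(9K_p) = 6.9/(2·0.78) = 4.423, so K_p = 19.56/9 = 2.17.

K_p = 2.17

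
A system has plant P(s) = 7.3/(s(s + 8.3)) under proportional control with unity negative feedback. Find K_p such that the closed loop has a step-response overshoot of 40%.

From %OS = 100·exp(−πζ/√(1−ζ²)) = 40%, ζ = −ln(0.4)/√(π²+ln²(0.4)) = 0.28.
Characteristic equation s² + 8.3s + 7.3K_p = 0 gives ζ = 8.3/(2√(7.3K_p)).
Setting ζ = 0.28: √(7.3K_p) = 8.3/(2·0.28) = 14.82, so K_p = 219.7/7.3 = 30.1.

K_p = 30.1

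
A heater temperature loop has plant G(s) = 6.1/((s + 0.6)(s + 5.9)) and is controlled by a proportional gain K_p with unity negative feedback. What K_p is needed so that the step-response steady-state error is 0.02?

Steady-state error for a unit step on this type-0 loop is 1/(1 + K_p·G(0)).
G(0) = 1.723. Require 1/(1 + K_p·1.723) = 0.02, so 1 + 1.723·K_p = 50.
K_p = (50 − 1)/1.723 = 28.4.

K_p = 28.4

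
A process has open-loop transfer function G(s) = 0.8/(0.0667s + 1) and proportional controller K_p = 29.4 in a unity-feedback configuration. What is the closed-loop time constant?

τ = 0.00272 s

Closed loop: T(s) = K_p·G/(1+K_p·G) = 23.52/(0.0667s + 1 + 23.52), with pole at s = −(1 + 23.52)/0.0667 = −367.6.
Closed-loop time constant τ = 1/367.6 = 0.00272 s.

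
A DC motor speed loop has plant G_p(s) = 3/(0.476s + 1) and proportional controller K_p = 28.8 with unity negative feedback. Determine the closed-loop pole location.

s = -183.6

Closed loop: T(s) = K_p·G_p/(1+K_p·G_p) = 86.4/(0.476s + 1 + 86.4), with pole at s = −(1 + 86.4)/0.476 = −183.6.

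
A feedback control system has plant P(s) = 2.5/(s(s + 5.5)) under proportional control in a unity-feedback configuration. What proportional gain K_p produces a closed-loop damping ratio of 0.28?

K_p = 38.6

Closed-loop characteristic equation: s² + 5.5s + K_p·2.5 = 0.
So ω_n = √(2.5K_p) and 2ζω_n = 5.5, giving ζ = 5.5/(2√(2.5K_p)).
Setting ζ = 0.28: √(2.5K_p) = 5.5/(2·0.28) = 9.821, so K_p = 96.46/2.5 = 38.6.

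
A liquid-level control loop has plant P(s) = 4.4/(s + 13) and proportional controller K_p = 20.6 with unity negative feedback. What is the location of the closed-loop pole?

Closed-loop transfer function: T(s) = K_p·P(s)/(1 + K_p·P(s)) = 90.64/(s + 13 + 90.64) = 90.64/(s + 103.6).
The closed-loop pole is at s = −103.6.

s = -103.6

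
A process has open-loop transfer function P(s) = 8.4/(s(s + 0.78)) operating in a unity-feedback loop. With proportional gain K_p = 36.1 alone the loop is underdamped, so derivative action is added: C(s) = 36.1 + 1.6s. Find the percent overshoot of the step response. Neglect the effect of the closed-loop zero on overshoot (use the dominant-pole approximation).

Forward path: (36.1 + 1.6s)·8.4/(s(s+0.78)). The closed-loop characteristic equation is s² + (0.78 + 8.4·1.6)s + 8.4·36.1 = 0.
That is s² + 14.22s + 303.2 = 0, so ω_n = 17.41 rad/s and ζ = 14.22/(2·17.41) = 0.4083.
%OS = 100·exp(−πζ/√(1−ζ²)) = 24.5%.

24.5%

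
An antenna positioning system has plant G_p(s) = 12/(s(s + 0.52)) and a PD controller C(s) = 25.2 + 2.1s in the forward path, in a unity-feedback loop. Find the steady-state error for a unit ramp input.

0.00172

The loop has one pole at the origin (type 1). Velocity error constant K_v = lim_{s→0} s·C(s)G_p(s) = 25.2·12/0.52 = 581.5.
Steady-state error to a unit ramp: e_ss = 1/K_v = 0.00172.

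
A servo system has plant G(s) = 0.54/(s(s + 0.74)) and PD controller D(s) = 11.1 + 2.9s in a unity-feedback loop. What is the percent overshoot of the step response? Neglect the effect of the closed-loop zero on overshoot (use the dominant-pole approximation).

Forward path: (11.1 + 2.9s)·0.54/(s(s+0.74)). The closed-loop characteristic equation is s² + (0.74 + 0.54·2.9)s + 0.54·11.1 = 0.
That is s² + 2.306s + 5.994 = 0, so ω_n = 2.448 rad/s and ζ = 2.306/(2·2.448) = 0.4709.
%OS = 100·exp(−πζ/√(1−ζ²)) = 18.7%.

18.7%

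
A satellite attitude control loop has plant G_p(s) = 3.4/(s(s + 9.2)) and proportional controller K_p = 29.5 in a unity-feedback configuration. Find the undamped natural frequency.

ω_n = 10 rad/s

The closed-loop denominator is s(s+9.2) + 29.5·3.4 = s² + 9.2s + 100.3.
Matching s² + 2ζω_n s + ω_n²: ω_n = √100.3 = 10.01 rad/s and 2ζω_n = 9.2, so ζ = 9.2/(2·10.01) = 0.459.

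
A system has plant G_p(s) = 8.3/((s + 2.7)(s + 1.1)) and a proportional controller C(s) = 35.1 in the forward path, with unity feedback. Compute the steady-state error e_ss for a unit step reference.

0.0101

The loop is type 0. Static position error constant K_pos = C(0)·G_p(0) = 35.1·2.795 = 98.09.
Steady-state error to a unit step: e_ss = 1/(1+K_pos) = 1/99.09 = 0.0101.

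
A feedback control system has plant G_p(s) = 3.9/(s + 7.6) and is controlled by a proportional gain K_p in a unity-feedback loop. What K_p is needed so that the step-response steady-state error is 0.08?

K_p = 22.4

The loop is type 0, so e_ss(step) = 1/(1 + K_pos) with K_pos = K_p·G_p(0).
G_p(0) = 0.5132. Require 1/(1 + K_p·0.5132) = 0.08, so 1 + 0.5132·K_p = 12.5.
K_p = (12.5 − 1)/0.5132 = 22.4.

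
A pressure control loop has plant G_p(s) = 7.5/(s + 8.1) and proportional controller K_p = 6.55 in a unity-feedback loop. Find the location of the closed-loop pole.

Closed-loop transfer function: T(s) = K_p·G_p(s)/(1 + K_p·G_p(s)) = 49.12/(s + 8.1 + 49.12) = 49.12/(s + 57.23).
The closed-loop pole is at s = −57.23.

s = -57.23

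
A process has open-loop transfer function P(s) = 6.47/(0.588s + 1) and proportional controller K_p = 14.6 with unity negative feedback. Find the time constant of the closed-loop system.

τ = 0.00616 s

Closed loop: T(s) = K_p·P/(1+K_p·P) = 94.46/(0.588s + 1 + 94.46), with pole at s = −(1 + 94.46)/0.588 = −162.4.
Closed-loop time constant τ = 1/162.4 = 0.00616 s.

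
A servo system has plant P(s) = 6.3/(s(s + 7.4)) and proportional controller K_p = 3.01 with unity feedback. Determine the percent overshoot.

0.633%

Closed-loop characteristic equation: s² + 7.4s + 18.96 = 0, so ω_n = 4.355 rad/s and ζ = 7.4/(2·4.355) = 0.8497.
%OS = 100·exp(−πζ/√(1−ζ²)) = 100·exp(−π·0.8497/√0.2781) = 0.633%.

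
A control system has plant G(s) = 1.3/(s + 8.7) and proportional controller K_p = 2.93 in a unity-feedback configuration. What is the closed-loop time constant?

Closed-loop transfer function: T(s) = K_p·G(s)/(1 + K_p·G(s)) = 3.809/(s + 8.7 + 3.809) = 3.809/(s + 12.51).
Time constant τ = 1/12.51 = 0.0799 s.

τ = 0.0799 s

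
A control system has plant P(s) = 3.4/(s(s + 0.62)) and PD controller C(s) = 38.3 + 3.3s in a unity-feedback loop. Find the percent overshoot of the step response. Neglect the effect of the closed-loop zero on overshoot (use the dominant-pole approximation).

14.9%

Forward path: (38.3 + 3.3s)·3.4/(s(s+0.62)). The closed-loop characteristic equation is s² + (0.62 + 3.4·3.3)s + 3.4·38.3 = 0.
That is s² + 11.84s + 130.2 = 0, so ω_n = 11.41 rad/s and ζ = 11.84/(2·11.41) = 0.5188.
%OS = 100·exp(−πζ/√(1−ζ²)) = 14.9%.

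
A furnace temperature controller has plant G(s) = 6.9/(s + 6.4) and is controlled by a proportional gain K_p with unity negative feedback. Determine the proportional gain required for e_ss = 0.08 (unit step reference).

K_p = 10.7

The loop is type 0, so e_ss(step) = 1/(1 + K_pos) with K_pos = K_p·G(0).
G(0) = 1.078. Require 1/(1 + K_p·1.078) = 0.08, so 1 + 1.078·K_p = 12.5.
K_p = (12.5 − 1)/1.078 = 10.7.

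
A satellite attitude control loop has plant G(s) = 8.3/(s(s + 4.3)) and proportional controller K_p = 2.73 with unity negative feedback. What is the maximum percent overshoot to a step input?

Closed-loop characteristic equation: s² + 4.3s + 22.66 = 0, so ω_n = 4.76 rad/s and ζ = 4.3/(2·4.76) = 0.4517.
%OS = 100·exp(−πζ/√(1−ζ²)) = 100·exp(−π·0.4517/√0.796) = 20.4%.

20.4%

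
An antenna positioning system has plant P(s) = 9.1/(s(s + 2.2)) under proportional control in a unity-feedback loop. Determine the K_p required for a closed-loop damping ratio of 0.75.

Closed-loop characteristic equation: s² + 2.2s + K_p·9.1 = 0.
So ω_n = √(9.1K_p) and 2ζω_n = 2.2, giving ζ = 2.2/(2√(9.1K_p)).
Setting ζ = 0.75: √(9.1K_p) = 2.2/(2·0.75) = 1.467, so K_p = 2.151/9.1 = 0.236.

K_p = 0.236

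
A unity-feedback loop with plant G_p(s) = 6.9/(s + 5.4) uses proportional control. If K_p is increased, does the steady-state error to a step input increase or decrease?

decrease

The position error constant K_pos = K_p·G_p(0) grows with K_p, and e_ss = 1/(1+K_pos) falls.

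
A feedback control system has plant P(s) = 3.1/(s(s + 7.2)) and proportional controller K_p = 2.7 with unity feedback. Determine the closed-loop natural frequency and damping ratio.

1 + K_p·P(s) = 0 gives s² + 7.2s + 8.37 = 0.
Matching s² + 2ζω_n s + ω_n²: ω_n = √8.37 = 2.893 rad/s and 2ζω_n = 7.2, so ζ = 7.2/(2·2.893) = 1.24.

ω_n = 2.89 rad/s, ζ = 1.24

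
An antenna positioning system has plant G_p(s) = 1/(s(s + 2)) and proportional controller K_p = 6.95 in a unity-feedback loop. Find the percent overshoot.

The closed-loop denominator s² + 2s + 6.95 gives ω_n = √6.95 = 2.636 and ζ = 2/(2ω_n) = 0.3793.
%OS = 100·exp(−πζ/√(1−ζ²)) = 100·exp(−π·0.3793/√0.8561) = 27.6%.

27.6%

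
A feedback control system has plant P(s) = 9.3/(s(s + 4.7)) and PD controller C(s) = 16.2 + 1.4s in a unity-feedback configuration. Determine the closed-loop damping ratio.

Forward path: (16.2 + 1.4s)·9.3/(s(s+4.7)). The closed-loop characteristic equation is s² + (4.7 + 9.3·1.4)s + 9.3·16.2 = 0.
That is s² + 17.72s + 150.7 = 0, so ω_n = 12.27 rad/s and ζ = 17.72/(2·12.27) = 0.7218.

ζ = 0.722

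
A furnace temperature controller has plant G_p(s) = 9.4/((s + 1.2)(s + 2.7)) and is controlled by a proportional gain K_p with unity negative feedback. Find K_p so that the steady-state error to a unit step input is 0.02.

The loop is type 0, so e_ss(step) = 1/(1 + K_pos) with K_pos = K_p·G_p(0).
G_p(0) = 2.901. Require 1/(1 + K_p·2.901) = 0.02, so 1 + 2.901·K_p = 50.
K_p = (50 − 1)/2.901 = 16.9.

K_p = 16.9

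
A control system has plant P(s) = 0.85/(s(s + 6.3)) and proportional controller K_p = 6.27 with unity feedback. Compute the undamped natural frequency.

The closed-loop denominator is s(s+6.3) + 6.27·0.85 = s² + 6.3s + 5.329.
Matching s² + 2ζω_n s + ω_n²: ω_n = √5.329 = 2.309 rad/s and 2ζω_n = 6.3, so ζ = 6.3/(2·2.309) = 1.36.

ω_n = 2.31 rad/s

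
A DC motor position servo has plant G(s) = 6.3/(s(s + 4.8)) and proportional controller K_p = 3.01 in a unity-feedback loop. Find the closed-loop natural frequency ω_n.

1 + K_p·G(s) = 0 gives s² + 4.8s + 18.96 = 0.
So ω_n² = 18.96 ⇒ ω_n = 4.355 rad/s, and ζ = 4.8/(2ω_n) = 0.551.

ω_n = 4.35 rad/s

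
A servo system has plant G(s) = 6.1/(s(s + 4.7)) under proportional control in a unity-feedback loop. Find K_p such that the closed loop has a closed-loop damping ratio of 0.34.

Closed-loop characteristic equation: s² + 4.7s + K_p·6.1 = 0.
So ω_n = √(6.1K_p) and 2ζω_n = 4.7, giving ζ = 4.7/(2√(6.1K_p)).
Setting ζ = 0.34: √(6.1K_p) = 4.7/(2·0.34) = 6.912, so K_p = 47.77/6.1 = 7.83.

K_p = 7.83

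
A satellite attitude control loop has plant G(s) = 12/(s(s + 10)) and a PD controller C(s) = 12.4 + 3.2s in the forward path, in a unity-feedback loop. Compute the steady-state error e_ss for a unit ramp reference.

The loop has one pole at the origin (type 1). Velocity error constant K_v = lim_{s→0} s·C(s)G(s) = 12.4·12/10 = 14.88.
Steady-state error to a unit ramp: e_ss = 1/K_v = 0.0672.

0.0672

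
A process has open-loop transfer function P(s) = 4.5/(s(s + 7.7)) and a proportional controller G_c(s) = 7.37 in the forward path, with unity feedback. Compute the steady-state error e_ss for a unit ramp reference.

The loop has one pole at the origin (type 1). Velocity error constant K_v = lim_{s→0} s·G_c(s)P(s) = 7.37·4.5/7.7 = 4.307.
Steady-state error to a unit ramp: e_ss = 1/K_v = 0.232.

0.232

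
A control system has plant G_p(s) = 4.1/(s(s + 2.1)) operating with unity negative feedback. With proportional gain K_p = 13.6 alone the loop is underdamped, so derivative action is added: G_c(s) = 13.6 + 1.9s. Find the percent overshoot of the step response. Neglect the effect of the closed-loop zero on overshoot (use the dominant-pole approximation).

6.23%

Forward path: (13.6 + 1.9s)·4.1/(s(s+2.1)). The closed-loop characteristic equation is s² + (2.1 + 4.1·1.9)s + 4.1·13.6 = 0.
That is s² + 9.89s + 55.76 = 0, so ω_n = 7.467 rad/s and ζ = 9.89/(2·7.467) = 0.6622.
%OS = 100·exp(−πζ/√(1−ζ²)) = 6.23%.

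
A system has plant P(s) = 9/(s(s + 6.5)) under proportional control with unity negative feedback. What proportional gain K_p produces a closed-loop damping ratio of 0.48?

K_p = 5.09

Closed-loop characteristic equation: s² + 6.5s + K_p·9 = 0.
So ω_n = √(9K_p) and 2ζω_n = 6.5, giving ζ = 6.5/(2√(9K_p)).
Setting ζ = 0.48: √(9K_p) = 6.5/(2·0.48) = 6.771, so K_p = 45.84/9 = 5.09.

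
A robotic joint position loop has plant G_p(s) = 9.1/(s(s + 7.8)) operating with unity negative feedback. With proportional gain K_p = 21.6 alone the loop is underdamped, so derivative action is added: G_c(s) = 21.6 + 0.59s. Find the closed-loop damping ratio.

Forward path: (21.6 + 0.59s)·9.1/(s(s+7.8)). The closed-loop characteristic equation is s² + (7.8 + 9.1·0.59)s + 9.1·21.6 = 0.
That is s² + 13.17s + 196.6 = 0, so ω_n = 14.02 rad/s and ζ = 13.17/(2·14.02) = 0.4697.

ζ = 0.47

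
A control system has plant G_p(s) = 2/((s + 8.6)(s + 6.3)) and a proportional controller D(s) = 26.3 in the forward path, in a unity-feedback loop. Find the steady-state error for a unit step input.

0.507

The loop is type 0. Static position error constant K_pos = D(0)·G_p(0) = 26.3·0.03691 = 0.9708.
Steady-state error to a unit step: e_ss = 1/(1+K_pos) = 1/1.971 = 0.507.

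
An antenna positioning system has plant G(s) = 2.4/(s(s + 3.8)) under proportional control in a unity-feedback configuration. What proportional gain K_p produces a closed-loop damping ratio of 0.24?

Closed-loop characteristic equation: s² + 3.8s + K_p·2.4 = 0.
So ω_n = √(2.4K_p) and 2ζω_n = 3.8, giving ζ = 3.8/(2√(2.4K_p)).
Setting ζ = 0.24: √(2.4K_p) = 3.8/(2·0.24) = 7.917, so K_p = 62.67/2.4 = 26.1.

K_p = 26.1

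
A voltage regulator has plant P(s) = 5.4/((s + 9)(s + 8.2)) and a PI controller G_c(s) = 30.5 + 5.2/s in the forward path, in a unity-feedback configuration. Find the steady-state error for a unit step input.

The open loop G_c(s)P(s) has a pole at the origin (type 1), so the static position error constant is infinite and e_ss = 1/(1+∞) = 0.

0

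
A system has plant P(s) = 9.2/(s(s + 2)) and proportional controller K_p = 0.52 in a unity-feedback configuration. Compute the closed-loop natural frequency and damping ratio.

1 + K_p·P(s) = 0 gives s² + 2s + 4.784 = 0.
So ω_n² = 4.784 ⇒ ω_n = 2.187 rad/s, and ζ = 2/(2ω_n) = 0.457.

ω_n = 2.19 rad/s, ζ = 0.457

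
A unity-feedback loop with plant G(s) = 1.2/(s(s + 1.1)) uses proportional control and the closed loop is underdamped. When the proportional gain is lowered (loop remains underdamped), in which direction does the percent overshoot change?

decrease

ζ = 1.1/(2√(1.2K_p)) rises as K_p falls; higher damping means less overshoot.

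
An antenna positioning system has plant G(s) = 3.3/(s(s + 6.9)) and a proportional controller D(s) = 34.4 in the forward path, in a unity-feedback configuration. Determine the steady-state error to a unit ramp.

The loop has one pole at the origin (type 1). Velocity error constant K_v = lim_{s→0} s·D(s)G(s) = 34.4·3.3/6.9 = 16.45.
Steady-state error to a unit ramp: e_ss = 1/K_v = 0.0608.

0.0608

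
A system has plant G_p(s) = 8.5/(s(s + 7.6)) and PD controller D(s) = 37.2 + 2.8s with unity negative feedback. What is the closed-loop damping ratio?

ζ = 0.883

Forward path: (37.2 + 2.8s)·8.5/(s(s+7.6)). The closed-loop characteristic equation is s² + (7.6 + 8.5·2.8)s + 8.5·37.2 = 0.
That is s² + 31.4s + 316.2 = 0, so ω_n = 17.78 rad/s and ζ = 31.4/(2·17.78) = 0.8829.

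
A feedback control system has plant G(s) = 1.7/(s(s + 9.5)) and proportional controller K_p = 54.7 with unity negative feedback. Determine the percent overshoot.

16.9%

The closed-loop denominator s² + 9.5s + 92.99 gives ω_n = √92.99 = 9.643 and ζ = 9.5/(2ω_n) = 0.4926.
%OS = 100·exp(−πζ/√(1−ζ²)) = 100·exp(−π·0.4926/√0.7574) = 16.9%.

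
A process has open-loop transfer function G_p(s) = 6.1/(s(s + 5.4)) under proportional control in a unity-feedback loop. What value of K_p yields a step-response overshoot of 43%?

From %OS = 100·exp(−πζ/√(1−ζ²)) = 43%, ζ = −ln(0.43)/√(π²+ln²(0.43)) = 0.2594.
Characteristic equation s² + 5.4s + 6.1K_p = 0 gives ζ = 5.4/(2√(6.1K_p)).
Setting ζ = 0.2594: √(6.1K_p) = 5.4/(2·0.2594) = 10.41, so K_p = 108.3/6.1 = 17.8.

K_p = 17.8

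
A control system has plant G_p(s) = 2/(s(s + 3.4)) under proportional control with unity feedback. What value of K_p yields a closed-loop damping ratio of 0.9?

Closed-loop characteristic equation: s² + 3.4s + K_p·2 = 0.
So ω_n = √(2K_p) and 2ζω_n = 3.4, giving ζ = 3.4/(2√(2K_p)).
Setting ζ = 0.9: √(2K_p) = 3.4/(2·0.9) = 1.889, so K_p = 3.568/2 = 1.78.

K_p = 1.78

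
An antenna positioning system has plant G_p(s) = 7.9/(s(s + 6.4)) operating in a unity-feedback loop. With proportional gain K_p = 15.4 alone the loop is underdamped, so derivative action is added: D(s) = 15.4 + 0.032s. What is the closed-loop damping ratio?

Forward path: (15.4 + 0.032s)·7.9/(s(s+6.4)). The closed-loop characteristic equation is s² + (6.4 + 7.9·0.032)s + 7.9·15.4 = 0.
That is s² + 6.653s + 121.7 = 0, so ω_n = 11.03 rad/s and ζ = 6.653/(2·11.03) = 0.3016.

ζ = 0.302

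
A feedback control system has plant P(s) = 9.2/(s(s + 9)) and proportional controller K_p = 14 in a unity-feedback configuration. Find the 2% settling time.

From 1 + K_pP(s) = 0: s² + 9s + 128.8 = 0 ⇒ ω_n = 11.35, ζ = 0.3965.
2% settling time T_s ≈ 4/(ζω_n) = 4/4.5 = 0.889 s.

T_s ≈ 0.889 s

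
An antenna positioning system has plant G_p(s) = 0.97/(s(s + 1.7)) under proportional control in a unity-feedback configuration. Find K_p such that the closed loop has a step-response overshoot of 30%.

K_p = 5.82

From %OS = 100·exp(−πζ/√(1−ζ²)) = 30%, ζ = −ln(0.3)/√(π²+ln²(0.3)) = 0.3579.
Characteristic equation s² + 1.7s + 0.97K_p = 0 gives ζ = 1.7/(2√(0.97K_p)).
Setting ζ = 0.3579: √(0.97K_p) = 1.7/(2·0.3579) = 2.375, so K_p = 5.642/0.97 = 5.82.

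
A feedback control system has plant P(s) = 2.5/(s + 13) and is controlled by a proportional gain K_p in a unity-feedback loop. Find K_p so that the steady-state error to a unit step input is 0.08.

K_p = 59.8

For a type-0 loop with proportional control, e_ss = 1/(1 + K_p·P(0)).
P(0) = 0.1923. Require 1/(1 + K_p·0.1923) = 0.08, so 1 + 0.1923·K_p = 12.5.
K_p = (12.5 − 1)/0.1923 = 59.8.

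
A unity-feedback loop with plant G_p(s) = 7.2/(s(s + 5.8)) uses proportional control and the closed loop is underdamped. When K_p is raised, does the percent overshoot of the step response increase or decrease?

Characteristic equation s² + 5.8s + K_p·7.2 = 0: raising K_p raises ω_n while 2ζω_n = 5.8 is fixed, so ζ falls and overshoot grows.

increase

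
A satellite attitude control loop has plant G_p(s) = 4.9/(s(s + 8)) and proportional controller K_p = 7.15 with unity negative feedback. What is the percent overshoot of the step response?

From 1 + K_pG_p(s) = 0: s² + 8s + 35.04 = 0 ⇒ ω_n = 5.919, ζ = 0.6758.
%OS = 100·exp(−πζ/√(1−ζ²)) = 100·exp(−π·0.6758/√0.5433) = 5.61%.

5.61%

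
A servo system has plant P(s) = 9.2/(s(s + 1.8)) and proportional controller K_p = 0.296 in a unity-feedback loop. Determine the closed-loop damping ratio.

ζ = 0.545

With unity feedback the closed-loop characteristic equation is s² + 1.8s + 0.296·9.2 = s² + 1.8s + 2.723 = 0.
Matching s² + 2ζω_n s + ω_n²: ω_n = √2.723 = 1.65 rad/s and 2ζω_n = 1.8, so ζ = 1.8/(2·1.65) = 0.545.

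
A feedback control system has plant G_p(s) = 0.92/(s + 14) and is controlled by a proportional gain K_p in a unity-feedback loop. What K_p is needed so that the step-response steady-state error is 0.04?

K_p = 365

Steady-state error for a unit step on this type-0 loop is 1/(1 + K_p·G_p(0)).
G_p(0) = 0.06571. Require 1/(1 + K_p·0.06571) = 0.04, so 1 + 0.06571·K_p = 25.
K_p = (25 − 1)/0.06571 = 365.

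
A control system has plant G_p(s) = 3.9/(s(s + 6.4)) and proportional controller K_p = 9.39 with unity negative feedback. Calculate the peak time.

The closed-loop denominator s² + 6.4s + 36.62 gives ω_n = √36.62 = 6.052 and ζ = 6.4/(2ω_n) = 0.5288.
Damped frequency ω_d = ω_n√(1−ζ²) = 5.136 rad/s, so peak time T_p = π/ω_d = 0.612 s.

T_p = 0.612 s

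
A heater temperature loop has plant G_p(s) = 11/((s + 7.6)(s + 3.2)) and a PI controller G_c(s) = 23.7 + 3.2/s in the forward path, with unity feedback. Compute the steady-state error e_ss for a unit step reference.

The open loop G_c(s)G_p(s) has a pole at the origin (type 1), so the static position error constant is infinite and e_ss = 1/(1+∞) = 0.

0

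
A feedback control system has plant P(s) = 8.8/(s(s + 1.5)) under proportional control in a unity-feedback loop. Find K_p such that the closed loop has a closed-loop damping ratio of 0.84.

K_p = 0.0906

Closed-loop characteristic equation: s² + 1.5s + K_p·8.8 = 0.
So ω_n = √(8.8K_p) and 2ζω_n = 1.5, giving ζ = 1.5/(2√(8.8K_p)).
Setting ζ = 0.84: √(8.8K_p) = 1.5/(2·0.84) = 0.8929, so K_p = 0.7972/8.8 = 0.0906.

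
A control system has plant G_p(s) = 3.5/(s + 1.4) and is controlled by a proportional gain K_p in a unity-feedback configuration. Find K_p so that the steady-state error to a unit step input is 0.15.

K_p = 2.27

For a type-0 loop with proportional control, e_ss = 1/(1 + K_p·G_p(0)).
G_p(0) = 2.5. Require 1/(1 + K_p·2.5) = 0.15, so 1 + 2.5·K_p = 6.667.
K_p = (6.667 − 1)/2.5 = 2.27.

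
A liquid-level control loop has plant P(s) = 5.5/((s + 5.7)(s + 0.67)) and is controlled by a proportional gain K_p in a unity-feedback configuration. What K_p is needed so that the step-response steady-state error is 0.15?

For a type-0 loop with proportional control, e_ss = 1/(1 + K_p·P(0)).
P(0) = 1.44. Require 1/(1 + K_p·1.44) = 0.15, so 1 + 1.44·K_p = 6.667.
K_p = (6.667 − 1)/1.44 = 3.93.

K_p = 3.93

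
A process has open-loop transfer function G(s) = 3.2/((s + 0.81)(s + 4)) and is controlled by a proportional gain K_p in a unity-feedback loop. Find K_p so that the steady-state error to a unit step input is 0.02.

K_p = 49.6

The loop is type 0, so e_ss(step) = 1/(1 + K_pos) with K_pos = K_p·G(0).
G(0) = 0.9877. Require 1/(1 + K_p·0.9877) = 0.02, so 1 + 0.9877·K_p = 50.
K_p = (50 − 1)/0.9877 = 49.6.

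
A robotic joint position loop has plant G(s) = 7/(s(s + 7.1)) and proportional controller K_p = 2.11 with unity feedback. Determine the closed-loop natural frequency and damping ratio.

The closed-loop denominator is s(s+7.1) + 2.11·7 = s² + 7.1s + 14.77.
So ω_n² = 14.77 ⇒ ω_n = 3.843 rad/s, and ζ = 7.1/(2ω_n) = 0.924.

ω_n = 3.84 rad/s, ζ = 0.924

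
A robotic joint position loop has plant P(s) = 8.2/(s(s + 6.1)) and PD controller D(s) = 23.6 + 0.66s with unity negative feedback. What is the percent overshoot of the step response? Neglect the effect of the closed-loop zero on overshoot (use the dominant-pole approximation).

24%

Forward path: (23.6 + 0.66s)·8.2/(s(s+6.1)). The closed-loop characteristic equation is s² + (6.1 + 8.2·0.66)s + 8.2·23.6 = 0.
That is s² + 11.51s + 193.5 = 0, so ω_n = 13.91 rad/s and ζ = 11.51/(2·13.91) = 0.4138.
%OS = 100·exp(−πζ/√(1−ζ²)) = 24%.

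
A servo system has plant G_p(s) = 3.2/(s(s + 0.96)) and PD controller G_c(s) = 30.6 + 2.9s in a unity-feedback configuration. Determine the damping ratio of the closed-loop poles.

ζ = 0.517

Forward path: (30.6 + 2.9s)·3.2/(s(s+0.96)). The closed-loop characteristic equation is s² + (0.96 + 3.2·2.9)s + 3.2·30.6 = 0.
That is s² + 10.24s + 97.92 = 0, so ω_n = 9.895 rad/s and ζ = 10.24/(2·9.895) = 0.5174.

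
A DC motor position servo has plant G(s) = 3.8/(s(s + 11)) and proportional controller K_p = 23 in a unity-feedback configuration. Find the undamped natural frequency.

1 + K_p·G(s) = 0 gives s² + 11s + 87.4 = 0.
So ω_n² = 87.4 ⇒ ω_n = 9.349 rad/s, and ζ = 11/(2ω_n) = 0.588.

ω_n = 9.35 rad/s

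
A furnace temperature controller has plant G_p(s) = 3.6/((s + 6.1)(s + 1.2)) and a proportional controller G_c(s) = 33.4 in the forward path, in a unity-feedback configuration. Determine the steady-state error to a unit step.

The loop is type 0. Static position error constant K_pos = G_c(0)·G_p(0) = 33.4·0.4918 = 16.43.
Steady-state error to a unit step: e_ss = 1/(1+K_pos) = 1/17.43 = 0.0574.

0.0574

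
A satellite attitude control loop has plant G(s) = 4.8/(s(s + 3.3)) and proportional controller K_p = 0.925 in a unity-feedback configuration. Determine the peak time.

T_p = 2.4 s

From 1 + K_pG(s) = 0: s² + 3.3s + 4.44 = 0 ⇒ ω_n = 2.107, ζ = 0.7831.
Damped frequency ω_d = ω_n√(1−ζ²) = 1.311 rad/s, so peak time T_p = π/ω_d = 2.4 s.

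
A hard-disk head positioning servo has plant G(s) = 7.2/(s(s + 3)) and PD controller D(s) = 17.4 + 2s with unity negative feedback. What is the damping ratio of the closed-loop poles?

Forward path: (17.4 + 2s)·7.2/(s(s+3)). The closed-loop characteristic equation is s² + (3 + 7.2·2)s + 7.2·17.4 = 0.
That is s² + 17.4s + 125.3 = 0, so ω_n = 11.19 rad/s and ζ = 17.4/(2·11.19) = 0.7773.

ζ = 0.777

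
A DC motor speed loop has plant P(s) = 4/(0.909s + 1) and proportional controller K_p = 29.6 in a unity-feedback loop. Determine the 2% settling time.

T_s ≈ 0.0305 s

Closed loop: T(s) = K_p·P/(1+K_p·P) = 118.4/(0.909s + 1 + 118.4), with pole at s = −(1 + 118.4)/0.909 = −131.4.
τ = 1/131.4 = 0.007613 s, so 2% settling time ≈ 4τ = 0.0305 s.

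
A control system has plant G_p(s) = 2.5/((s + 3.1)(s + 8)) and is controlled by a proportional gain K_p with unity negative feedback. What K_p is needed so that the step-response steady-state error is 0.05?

K_p = 188

For a type-0 loop with proportional control, e_ss = 1/(1 + K_p·G_p(0)).
G_p(0) = 0.1008. Require 1/(1 + K_p·0.1008) = 0.05, so 1 + 0.1008·K_p = 20.
K_p = (20 − 1)/0.1008 = 188.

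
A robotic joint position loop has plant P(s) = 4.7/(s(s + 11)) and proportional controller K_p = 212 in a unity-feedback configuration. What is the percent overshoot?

From 1 + K_pP(s) = 0: s² + 11s + 996.4 = 0 ⇒ ω_n = 31.57, ζ = 0.1742.
%OS = 100·exp(−πζ/√(1−ζ²)) = 100·exp(−π·0.1742/√0.9696) = 57.4%.

57.4%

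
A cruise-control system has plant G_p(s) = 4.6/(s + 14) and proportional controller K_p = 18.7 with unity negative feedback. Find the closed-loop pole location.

Closed-loop transfer function: T(s) = K_p·G_p(s)/(1 + K_p·G_p(s)) = 86.02/(s + 14 + 86.02) = 86.02/(s + 100).
The closed-loop pole is at s = −100.

s = -100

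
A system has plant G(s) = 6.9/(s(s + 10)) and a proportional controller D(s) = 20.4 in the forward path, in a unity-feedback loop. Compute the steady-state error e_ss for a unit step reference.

The open loop D(s)G(s) has a pole at the origin (type 1), so the static position error constant is infinite and e_ss = 1/(1+∞) = 0.

0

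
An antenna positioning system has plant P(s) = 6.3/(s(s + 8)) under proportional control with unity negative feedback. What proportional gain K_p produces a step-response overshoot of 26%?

K_p = 16.4

From %OS = 100·exp(−πζ/√(1−ζ²)) = 26%, ζ = −ln(0.26)/√(π²+ln²(0.26)) = 0.3941.
Characteristic equation s² + 8s + 6.3K_p = 0 gives ζ = 8/(2√(6.3K_p)).
Setting ζ = 0.3941: √(6.3K_p) = 8/(2·0.3941) = 10.15, so K_p = 103/6.3 = 16.4.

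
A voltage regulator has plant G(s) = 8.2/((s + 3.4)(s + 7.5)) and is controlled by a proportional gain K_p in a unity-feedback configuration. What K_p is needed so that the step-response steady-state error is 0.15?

Steady-state error for a unit step on this type-0 loop is 1/(1 + K_p·G(0)).
G(0) = 0.3216. Require 1/(1 + K_p·0.3216) = 0.15, so 1 + 0.3216·K_p = 6.667.
K_p = (6.667 − 1)/0.3216 = 17.6.

K_p = 17.6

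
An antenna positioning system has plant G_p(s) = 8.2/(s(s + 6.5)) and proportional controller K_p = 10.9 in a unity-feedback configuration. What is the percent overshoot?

31.7%

Closed-loop characteristic equation: s² + 6.5s + 89.38 = 0, so ω_n = 9.454 rad/s and ζ = 6.5/(2·9.454) = 0.3438.
%OS = 100·exp(−πζ/√(1−ζ²)) = 100·exp(−π·0.3438/√0.8818) = 31.7%.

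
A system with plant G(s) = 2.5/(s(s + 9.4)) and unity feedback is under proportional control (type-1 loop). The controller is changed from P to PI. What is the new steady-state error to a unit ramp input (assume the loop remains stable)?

0

The integrator raises the loop to type 2, so K_v → ∞ and e_ss to a ramp is zero.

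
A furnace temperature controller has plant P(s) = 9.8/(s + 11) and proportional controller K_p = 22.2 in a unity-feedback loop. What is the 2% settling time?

Closed-loop transfer function: T(s) = K_p·P(s)/(1 + K_p·P(s)) = 217.6/(s + 11 + 217.6) = 217.6/(s + 228.6).
Time constant τ = 1/228.6 = 0.004375 s, so the 2% settling time is about 4τ = 0.0175 s.

T_s ≈ 0.0175 s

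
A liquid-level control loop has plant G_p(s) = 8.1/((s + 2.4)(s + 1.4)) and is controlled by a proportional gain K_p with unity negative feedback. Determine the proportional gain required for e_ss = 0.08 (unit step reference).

Steady-state error for a unit step on this type-0 loop is 1/(1 + K_p·G_p(0)).
G_p(0) = 2.411. Require 1/(1 + K_p·2.411) = 0.08, so 1 + 2.411·K_p = 12.5.
K_p = (12.5 − 1)/2.411 = 4.77.

K_p = 4.77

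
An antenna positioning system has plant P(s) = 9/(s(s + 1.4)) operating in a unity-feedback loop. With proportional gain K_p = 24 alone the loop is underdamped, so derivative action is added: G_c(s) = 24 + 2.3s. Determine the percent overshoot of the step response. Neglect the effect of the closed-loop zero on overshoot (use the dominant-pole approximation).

2.78%

Forward path: (24 + 2.3s)·9/(s(s+1.4)). The closed-loop characteristic equation is s² + (1.4 + 9·2.3)s + 9·24 = 0.
That is s² + 22.1s + 216 = 0, so ω_n = 14.7 rad/s and ζ = 22.1/(2·14.7) = 0.7519.
%OS = 100·exp(−πζ/√(1−ζ²)) = 2.78%.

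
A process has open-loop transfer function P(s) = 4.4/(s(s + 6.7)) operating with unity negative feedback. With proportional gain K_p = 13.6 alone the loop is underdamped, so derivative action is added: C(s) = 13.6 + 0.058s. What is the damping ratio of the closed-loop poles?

ζ = 0.45

Forward path: (13.6 + 0.058s)·4.4/(s(s+6.7)). The closed-loop characteristic equation is s² + (6.7 + 4.4·0.058)s + 4.4·13.6 = 0.
That is s² + 6.955s + 59.84 = 0, so ω_n = 7.736 rad/s and ζ = 6.955/(2·7.736) = 0.4496.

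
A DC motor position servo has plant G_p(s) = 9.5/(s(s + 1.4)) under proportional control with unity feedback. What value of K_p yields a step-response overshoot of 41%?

K_p = 0.692

From %OS = 100·exp(−πζ/√(1−ζ²)) = 41%, ζ = −ln(0.41)/√(π²+ln²(0.41)) = 0.273.
Characteristic equation s² + 1.4s + 9.5K_p = 0 gives ζ = 1.4/(2√(9.5K_p)).
Setting ζ = 0.273: √(9.5K_p) = 1.4/(2·0.273) = 2.564, so K_p = 6.574/9.5 = 0.692.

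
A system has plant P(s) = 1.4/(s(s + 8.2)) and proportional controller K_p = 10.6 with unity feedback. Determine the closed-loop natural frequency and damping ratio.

ω_n = 3.85 rad/s, ζ = 1.06

With unity feedback the closed-loop characteristic equation is s² + 8.2s + 10.6·1.4 = s² + 8.2s + 14.84 = 0.
Matching s² + 2ζω_n s + ω_n²: ω_n = √14.84 = 3.852 rad/s and 2ζω_n = 8.2, so ζ = 8.2/(2·3.852) = 1.06.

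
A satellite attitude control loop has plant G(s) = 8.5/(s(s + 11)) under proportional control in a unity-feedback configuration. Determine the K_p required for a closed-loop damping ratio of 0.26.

Closed-loop characteristic equation: s² + 11s + K_p·8.5 = 0.
So ω_n = √(8.5K_p) and 2ζω_n = 11, giving ζ = 11/(2√(8.5K_p)).
Setting ζ = 0.26: √(8.5K_p) = 11/(2·0.26) = 21.15, so K_p = 447.5/8.5 = 52.6.

K_p = 52.6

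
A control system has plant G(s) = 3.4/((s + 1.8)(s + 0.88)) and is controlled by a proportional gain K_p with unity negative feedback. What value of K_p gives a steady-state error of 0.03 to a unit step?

The loop is type 0, so e_ss(step) = 1/(1 + K_pos) with K_pos = K_p·G(0).
G(0) = 2.146. Require 1/(1 + K_p·2.146) = 0.03, so 1 + 2.146·K_p = 33.33.
K_p = (33.33 − 1)/2.146 = 15.1.

K_p = 15.1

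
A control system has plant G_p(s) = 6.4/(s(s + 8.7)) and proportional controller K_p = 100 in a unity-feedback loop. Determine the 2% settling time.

From 1 + K_pG_p(s) = 0: s² + 8.7s + 640 = 0 ⇒ ω_n = 25.3, ζ = 0.1719.
2% settling time T_s ≈ 4/(ζω_n) = 4/4.35 = 0.92 s.

T_s ≈ 0.92 s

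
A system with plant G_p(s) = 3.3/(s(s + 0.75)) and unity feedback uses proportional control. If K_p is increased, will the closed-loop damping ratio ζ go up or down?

ζ = 0.75/(2√(3.3K_p)); increasing K_p raises the denominator, so ζ falls.

decrease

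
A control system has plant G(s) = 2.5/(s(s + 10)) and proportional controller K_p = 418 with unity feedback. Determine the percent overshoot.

61.2%

The closed-loop denominator s² + 10s + 1045 gives ω_n = √1045 = 32.33 and ζ = 10/(2ω_n) = 0.1547.
%OS = 100·exp(−πζ/√(1−ζ²)) = 100·exp(−π·0.1547/√0.9761) = 61.2%.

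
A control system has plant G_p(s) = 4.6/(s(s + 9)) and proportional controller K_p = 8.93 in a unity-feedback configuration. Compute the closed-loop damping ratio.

1 + K_p·G_p(s) = 0 gives s² + 9s + 41.08 = 0.
Matching s² + 2ζω_n s + ω_n²: ω_n = √41.08 = 6.409 rad/s and 2ζω_n = 9, so ζ = 9/(2·6.409) = 0.702.

ζ = 0.702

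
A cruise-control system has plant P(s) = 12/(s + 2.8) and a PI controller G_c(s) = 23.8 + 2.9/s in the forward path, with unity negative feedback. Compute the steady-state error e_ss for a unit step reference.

0

The open loop G_c(s)P(s) has a pole at the origin (type 1), so the static position error constant is infinite and e_ss = 1/(1+∞) = 0.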